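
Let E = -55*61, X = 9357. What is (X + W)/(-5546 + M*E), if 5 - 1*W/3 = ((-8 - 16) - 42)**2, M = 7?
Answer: 1232/9677 ≈ 0.12731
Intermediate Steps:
E = -3355
W = -13053 (W = 15 - 3*((-8 - 16) - 42)**2 = 15 - 3*(-24 - 42)**2 = 15 - 3*(-66)**2 = 15 - 3*4356 = 15 - 13068 = -13053)
(X + W)/(-5546 + M*E) = (9357 - 13053)/(-5546 + 7*(-3355)) = -3696/(-5546 - 23485) = -3696/(-29031) = -3696*(-1/29031) = 1232/9677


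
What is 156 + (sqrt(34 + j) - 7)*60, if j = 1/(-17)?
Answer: -264 + 60*sqrt(9809)/17 ≈ 85.554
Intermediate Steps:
j = -1/17 ≈ -0.058824
156 + (sqrt(34 + j) - 7)*60 = 156 + (sqrt(34 - 1/17) - 7)*60 = 156 + (sqrt(577/17) - 7)*60 = 156 + (sqrt(9809)/17 - 7)*60 = 156 + (-7 + sqrt(9809)/17)*60 = 156 + (-420 + 60*sqrt(9809)/17) = -264 + 60*sqrt(9809)/17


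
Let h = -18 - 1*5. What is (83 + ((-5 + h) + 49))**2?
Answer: 10816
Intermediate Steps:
h = -23 (h = -18 - 5 = -23)
(83 + ((-5 + h) + 49))**2 = (83 + ((-5 - 23) + 49))**2 = (83 + (-28 + 49))**2 = (83 + 21)**2 = 104**2 = 10816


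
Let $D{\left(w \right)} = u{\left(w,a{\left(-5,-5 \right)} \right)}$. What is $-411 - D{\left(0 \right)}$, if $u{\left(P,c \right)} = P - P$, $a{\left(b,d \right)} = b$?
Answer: $-411$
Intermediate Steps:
$u{\left(P,c \right)} = 0$
$D{\left(w \right)} = 0$
$-411 - D{\left(0 \right)} = -411 - 0 = -411 + 0 = -411$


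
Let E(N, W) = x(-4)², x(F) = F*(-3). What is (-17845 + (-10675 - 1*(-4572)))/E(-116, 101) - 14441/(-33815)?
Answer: -201930529/1217340 ≈ -165.88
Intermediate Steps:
x(F) = -3*F
E(N, W) = 144 (E(N, W) = (-3*(-4))² = 12² = 144)
(-17845 + (-10675 - 1*(-4572)))/E(-116, 101) - 14441/(-33815) = (-17845 + (-10675 - 1*(-4572)))/144 - 14441/(-33815) = (-17845 + (-10675 + 4572))*(1/144) - 14441*(-1/33815) = (-17845 - 6103)*(1/144) + 14441/33815 = -23948*1/144 + 14441/33815 = -5987/36 + 14441/33815 = -201930529/1217340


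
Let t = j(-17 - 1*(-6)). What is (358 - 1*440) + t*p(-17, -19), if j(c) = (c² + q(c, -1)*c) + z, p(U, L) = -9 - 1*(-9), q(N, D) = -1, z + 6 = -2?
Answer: -82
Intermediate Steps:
z = -8 (z = -6 - 2 = -8)
p(U, L) = 0 (p(U, L) = -9 + 9 = 0)
j(c) = -8 + c² - c (j(c) = (c² - c) - 8 = -8 + c² - c)
t = 124 (t = -8 + (-17 - 1*(-6))² - (-17 - 1*(-6)) = -8 + (-17 + 6)² - (-17 + 6) = -8 + (-11)² - 1*(-11) = -8 + 121 + 11 = 124)
(358 - 1*440) + t*p(-17, -19) = (358 - 1*440) + 124*0 = (358 - 440) + 0 = -82 + 0 = -82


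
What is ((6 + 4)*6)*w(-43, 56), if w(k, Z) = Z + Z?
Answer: 6720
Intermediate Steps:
w(k, Z) = 2*Z
((6 + 4)*6)*w(-43, 56) = ((6 + 4)*6)*(2*56) = (10*6)*112 = 60*112 = 6720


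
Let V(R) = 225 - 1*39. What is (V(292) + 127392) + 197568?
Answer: 325146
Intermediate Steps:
V(R) = 186 (V(R) = 225 - 39 = 186)
(V(292) + 127392) + 197568 = (186 + 127392) + 197568 = 127578 + 197568 = 325146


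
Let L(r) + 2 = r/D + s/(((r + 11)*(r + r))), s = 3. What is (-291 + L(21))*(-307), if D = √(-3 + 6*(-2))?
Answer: 40297741/448 + 2149*I*√15/5 ≈ 89950.0 + 1664.6*I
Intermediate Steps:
D = I*√15 (D = √(-3 - 12) = √(-15) = I*√15 ≈ 3.873*I)
L(r) = -2 + 3/(2*r*(11 + r)) - I*r*√15/15 (L(r) = -2 + (r/((I*√15)) + 3/(((r + 11)*(r + r)))) = -2 + (r*(-I*√15/15) + 3/(((11 + r)*(2*r)))) = -2 + (-I*r*√15/15 + 3/((2*r*(11 + r)))) = -2 + (-I*r*√15/15 + 3*(1/(2*r*(11 + r)))) = -2 + (-I*r*√15/15 + 3/(2*r*(11 + r))) = -2 + (3/(2*r*(11 + r)) - I*r*√15/15) = -2 + 3/(2*r*(11 + r)) - I*r*√15/15)
(-291 + L(21))*(-307) = (-291 + (1/30)*(45 - 660*21 - 60*21² - 22*I*√15*21² - 2*I*√15*21³)/(21*(11 + 21)))*(-307) = (-291 + (1/30)*(1/21)*(45 - 13860 - 60*441 - 22*I*√15*441 - 2*I*√15*9261)/32)*(-307) = (-291 + (1/30)*(1/21)*(1/32)*(45 - 13860 - 26460 - 9702*I*√15 - 18522*I*√15))*(-307) = (-291 + (1/30)*(1/21)*(1/32)*(-40275 - 28224*I*√15))*(-307) = (-291 + (-895/448 - 7*I*√15/5))*(-307) = (-131263/448 - 7*I*√15/5)*(-307) = 40297741/448 + 2149*I*√15/5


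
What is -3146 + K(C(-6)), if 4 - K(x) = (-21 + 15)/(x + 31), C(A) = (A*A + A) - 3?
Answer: -91115/29 ≈ -3141.9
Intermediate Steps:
C(A) = -3 + A + A**2 (C(A) = (A**2 + A) - 3 = (A + A**2) - 3 = -3 + A + A**2)
K(x) = 4 + 6/(31 + x) (K(x) = 4 - (-21 + 15)/(x + 31) = 4 - (-6)/(31 + x) = 4 + 6/(31 + x))
-3146 + K(C(-6)) = -3146 + 2*(65 + 2*(-3 - 6 + (-6)**2))/(31 + (-3 - 6 + (-6)**2)) = -3146 + 2*(65 + 2*(-3 - 6 + 36))/(31 + (-3 - 6 + 36)) = -3146 + 2*(65 + 2*27)/(31 + 27) = -3146 + 2*(65 + 54)/58 = -3146 + 2*(1/58)*119 = -3146 + 119/29 = -91115/29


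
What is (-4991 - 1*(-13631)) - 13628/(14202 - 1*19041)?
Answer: 41822588/4839 ≈ 8642.8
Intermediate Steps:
(-4991 - 1*(-13631)) - 13628/(14202 - 1*19041) = (-4991 + 13631) - 13628/(14202 - 19041) = 8640 - 13628/(-4839) = 8640 - 13628*(-1/4839) = 8640 + 13628/4839 = 41822588/4839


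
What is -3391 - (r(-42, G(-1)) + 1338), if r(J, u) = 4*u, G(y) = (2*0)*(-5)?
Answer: -4729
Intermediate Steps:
G(y) = 0 (G(y) = 0*(-5) = 0)
-3391 - (r(-42, G(-1)) + 1338) = -3391 - (4*0 + 1338) = -3391 - (0 + 1338) = -3391 - 1*1338 = -3391 - 1338 = -4729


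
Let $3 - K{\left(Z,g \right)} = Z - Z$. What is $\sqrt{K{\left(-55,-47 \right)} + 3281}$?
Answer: $2 \sqrt{821} \approx 57.306$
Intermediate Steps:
$K{\left(Z,g \right)} = 3$ ($K{\left(Z,g \right)} = 3 - \left(Z - Z\right) = 3 - 0 = 3 + 0 = 3$)
$\sqrt{K{\left(-55,-47 \right)} + 3281} = \sqrt{3 + 3281} = \sqrt{3284} = 2 \sqrt{821}$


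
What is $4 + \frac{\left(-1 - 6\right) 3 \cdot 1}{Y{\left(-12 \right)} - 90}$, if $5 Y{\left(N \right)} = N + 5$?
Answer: $\frac{1933}{457} \approx 4.2298$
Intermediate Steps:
$Y{\left(N \right)} = 1 + \frac{N}{5}$ ($Y{\left(N \right)} = \frac{N + 5}{5} = \frac{5 + N}{5} = 1 + \frac{N}{5}$)
$4 + \frac{\left(-1 - 6\right) 3 \cdot 1}{Y{\left(-12 \right)} - 90} = 4 + \frac{\left(-1 - 6\right) 3 \cdot 1}{\left(1 + \frac{1}{5} \left(-12\right)\right) - 90} = 4 + \frac{\left(-1 - 6\right) 3 \cdot 1}{\left(1 - \frac{12}{5}\right) - 90} = 4 + \frac{\left(-7\right) 3 \cdot 1}{- \frac{7}{5} - 90} = 4 + \frac{\left(-21\right) 1}{- \frac{457}{5}} = 4 - - \frac{105}{457} = 4 + \frac{105}{457} = \frac{1933}{457}$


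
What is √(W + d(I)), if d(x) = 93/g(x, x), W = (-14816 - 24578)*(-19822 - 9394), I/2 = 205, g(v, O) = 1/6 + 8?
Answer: √56395820654/7 ≈ 33925.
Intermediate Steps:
g(v, O) = 49/6 (g(v, O) = ⅙ + 8 = 49/6)
I = 410 (I = 2*205 = 410)
W = 1150935104 (W = -39394*(-29216) = 1150935104)
d(x) = 558/49 (d(x) = 93/(49/6) = 93*(6/49) = 558/49)
√(W + d(I)) = √(1150935104 + 558/49) = √(56395820654/49) = √56395820654/7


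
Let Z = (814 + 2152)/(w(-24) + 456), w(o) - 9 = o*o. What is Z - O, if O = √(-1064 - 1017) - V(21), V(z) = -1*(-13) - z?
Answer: -5362/1041 - I*√2081 ≈ -5.1508 - 45.618*I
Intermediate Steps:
w(o) = 9 + o² (w(o) = 9 + o*o = 9 + o²)
V(z) = 13 - z
Z = 2966/1041 (Z = (814 + 2152)/((9 + (-24)²) + 456) = 2966/((9 + 576) + 456) = 2966/(585 + 456) = 2966/1041 ≈ 2.8492)
O = 8 + I*√2081 (O = √(-1064 - 1017) - (13 - 1*21) = √(-2081) - (13 - 21) = I*√2081 - 1*(-8) = I*√2081 + 8 = 8 + I*√2081 ≈ 8.0 + 45.618*I)
Z - O = 2966/1041 - (8 + I*√2081) = 2966/1041 + (-8 - I*√2081) = -5362/1041 - I*√2081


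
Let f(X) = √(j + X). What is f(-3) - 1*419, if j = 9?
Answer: -419 + √6 ≈ -416.55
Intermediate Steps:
f(X) = √(9 + X)
f(-3) - 1*419 = √(9 - 3) - 1*419 = √6 - 419 = -419 + √6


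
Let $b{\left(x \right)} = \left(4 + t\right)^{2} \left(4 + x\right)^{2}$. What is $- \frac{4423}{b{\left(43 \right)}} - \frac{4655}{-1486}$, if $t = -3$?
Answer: $\frac{3710317}{3282574} \approx 1.1303$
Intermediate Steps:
$b{\left(x \right)} = \left(4 + x\right)^{2}$ ($b{\left(x \right)} = \left(4 - 3\right)^{2} \left(4 + x\right)^{2} = 1^{2} \left(4 + x\right)^{2} = 1 \left(4 + x\right)^{2} = \left(4 + x\right)^{2}$)
$- \frac{4423}{b{\left(43 \right)}} - \frac{4655}{-1486} = - \frac{4423}{\left(4 + 43\right)^{2}} - \frac{4655}{-1486} = - \frac{4423}{47^{2}} - - \frac{4655}{1486} = - \frac{4423}{2209} + \frac{4655}{1486} = \frac{3710317}{3282574}$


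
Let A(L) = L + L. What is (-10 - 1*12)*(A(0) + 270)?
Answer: -5940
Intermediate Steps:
A(L) = 2*L
(-10 - 1*12)*(A(0) + 270) = (-10 - 1*12)*(2*0 + 270) = (-10 - 12)*(0 + 270) = -22*270 = -5940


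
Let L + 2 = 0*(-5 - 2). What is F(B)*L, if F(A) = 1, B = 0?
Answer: -2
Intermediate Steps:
L = -2 (L = -2 + 0*(-5 - 2) = -2 + 0*(-7) = -2 + 0 = -2)
F(B)*L = 1*(-2) = -2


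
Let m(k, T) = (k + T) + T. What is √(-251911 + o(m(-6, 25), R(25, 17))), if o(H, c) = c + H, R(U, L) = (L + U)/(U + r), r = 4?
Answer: I*√211818929/29 ≈ 501.86*I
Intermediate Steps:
m(k, T) = k + 2*T (m(k, T) = (T + k) + T = k + 2*T)
R(U, L) = (L + U)/(4 + U) (R(U, L) = (L + U)/(U + 4) = (L + U)/(4 + U))
o(H, c) = H + c
√(-251911 + o(m(-6, 25), R(25, 17))) = √(-251911 + ((-6 + 2*25) + (17 + 25)/(4 + 25))) = √(-251911 + ((-6 + 50) + 42/29)) = √(-251911 + (44 + (1/29)*42)) = √(-251911 + (44 + 42/29)) = √(-251911 + 1318/29) = √(-7304101/29) = I*√211818929/29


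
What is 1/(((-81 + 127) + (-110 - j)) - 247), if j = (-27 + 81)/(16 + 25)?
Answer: -41/12805 ≈ -0.0032019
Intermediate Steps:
j = 54/41 ≈ 1.3171
1/(((-81 + 127) + (-110 - j)) - 247) = 1/(((-81 + 127) + (-110 - 1*54/41)) - 247) = 1/((46 + (-110 - 54/41)) - 247) = 1/((46 - 4564/41) - 247) = 1/(-2678/41 - 247) = 1/(-12805/41) = -41/12805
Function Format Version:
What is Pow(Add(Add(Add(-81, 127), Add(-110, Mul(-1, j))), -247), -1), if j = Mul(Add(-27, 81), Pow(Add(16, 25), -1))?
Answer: Rational(-41, 12805) ≈ -0.0032019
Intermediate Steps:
j = Rational(54, 41) (j = Mul(54, Pow(41, -1)) = Mul(54, Rational(1, 41)) = Rational(54, 41) ≈ 1.3171)
Pow(Add(Add(Add(-81, 127), Add(-110, Mul(-1, j))), -247), -1) = Pow(Add(Add(Add(-81, 127), Add(-110, Mul(-1, Rational(54, 41)))), -247), -1) = Pow(Add(Add(46, Add(-110, Rational(-54, 41))), -247), -1) = Pow(Add(Add(46, Rational(-4564, 41)), -247), -1) = Pow(Add(Rational(-2678, 41), -247), -1) = Pow(Rational(-12805, 41), -1) = Rational(-41, 12805)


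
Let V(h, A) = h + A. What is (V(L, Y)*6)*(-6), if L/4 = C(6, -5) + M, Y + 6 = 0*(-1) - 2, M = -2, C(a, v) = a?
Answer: -288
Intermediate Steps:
Y = -8 (Y = -6 + (0*(-1) - 2) = -6 + (0 - 2) = -6 - 2 = -8)
L = 16 (L = 4*(6 - 2) = 4*4 = 16)
V(h, A) = A + h
(V(L, Y)*6)*(-6) = ((-8 + 16)*6)*(-6) = (8*6)*(-6) = 48*(-6) = -288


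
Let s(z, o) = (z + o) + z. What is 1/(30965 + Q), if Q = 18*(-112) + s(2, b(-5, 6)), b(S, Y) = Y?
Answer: 1/28959 ≈ 3.4532e-5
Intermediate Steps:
s(z, o) = o + 2*z (s(z, o) = (o + z) + z = o + 2*z)
Q = -2006 (Q = 18*(-112) + (6 + 2*2) = -2016 + (6 + 4) = -2016 + 10 = -2006)
1/(30965 + Q) = 1/(30965 - 2006) = 1/28959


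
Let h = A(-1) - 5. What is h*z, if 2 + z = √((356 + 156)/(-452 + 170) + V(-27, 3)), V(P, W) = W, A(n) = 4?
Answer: 2 - √23547/141 ≈ 0.91170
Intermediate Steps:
h = -1 (h = 4 - 5 = -1)
z = -2 + √23547/141 (z = -2 + √((356 + 156)/(-452 + 170) + 3) = -2 + √(512/(-282) + 3) = -2 + √(512*(-1/282) + 3) = -2 + √(-256/141 + 3) = -2 + √(167/141) = -2 + √23547/141 ≈ -0.91170)
h*z = -(-2 + √23547/141) = 2 - √23547/141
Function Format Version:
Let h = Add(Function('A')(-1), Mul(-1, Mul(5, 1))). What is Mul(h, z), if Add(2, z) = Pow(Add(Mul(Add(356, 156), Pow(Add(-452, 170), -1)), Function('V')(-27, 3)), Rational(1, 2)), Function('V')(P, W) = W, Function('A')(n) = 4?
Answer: Add(2, Mul(Rational(-1, 141), Pow(23547, Rational(1, 2)))) ≈ 0.91170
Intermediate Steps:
h = -1 (h = Add(4, Mul(-1, Mul(5, 1))) = Add(4, Mul(-1, 5)) = Add(4, -5) = -1)
z = Add(-2, Mul(Rational(1, 141), Pow(23547, Rational(1, 2)))) (z = Add(-2, Pow(Add(Mul(Add(356, 156), Pow(Add(-452, 170), -1)), 3), Rational(1, 2))) = Add(-2, Pow(Add(Mul(512, Pow(-282, -1)), 3), Rational(1, 2))) = Add(-2, Pow(Add(Mul(512, Rational(-1, 282)), 3), Rational(1, 2))) = Add(-2, Pow(Add(Rational(-256, 141), 3), Rational(1, 2))) = Add(-2, Pow(Rational(167, 141), Rational(1, 2))) = Add(-2, Mul(Rational(1, 141), Pow(23547, Rational(1, 2)))) ≈ -0.91170)
Mul(h, z) = Mul(-1, Add(-2, Mul(Rational(1, 141), Pow(23547, Rational(1, 2))))) = Add(2, Mul(Rational(-1, 141), Pow(23547, Rational(1, 2))))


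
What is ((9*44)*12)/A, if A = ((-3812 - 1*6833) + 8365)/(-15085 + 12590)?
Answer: 98802/19 ≈ 5200.1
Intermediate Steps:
A = 456/499 (A = ((-3812 - 6833) + 8365)/(-2495) = (-10645 + 8365)*(-1/2495) = -2280*(-1/2495) = 456/499 ≈ 0.91383)
((9*44)*12)/A = ((9*44)*12)/(456/499) = (396*12)*(499/456) = 4752*(499/456) = 98802/19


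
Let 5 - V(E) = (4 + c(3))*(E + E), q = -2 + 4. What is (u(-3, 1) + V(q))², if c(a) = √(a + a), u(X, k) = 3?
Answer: 160 + 64*√6 ≈ 316.77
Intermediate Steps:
q = 2
c(a) = √2*√a (c(a) = √(2*a) = √2*√a)
V(E) = 5 - 2*E*(4 + √6) (V(E) = 5 - (4 + √2*√3)*(E + E) = 5 - (4 + √6)*2*E = 5 - 2*E*(4 + √6))
(u(-3, 1) + V(q))² = (3 + (5 - 8*2 - 2*2*√6))² = (3 + (5 - 16 - 4*√6))² = (3 + (-11 - 4*√6))² = (-8 - 4*√6)²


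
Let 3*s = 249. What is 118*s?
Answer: 9794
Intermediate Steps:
s = 83 (s = (⅓)*249 = 83)
118*s = 118*83 = 9794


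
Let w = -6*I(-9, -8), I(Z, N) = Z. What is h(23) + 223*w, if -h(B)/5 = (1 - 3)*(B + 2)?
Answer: 12292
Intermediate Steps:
h(B) = 20 + 10*B (h(B) = -5*(1 - 3)*(B + 2) = -(-10)*(2 + B) = -5*(-4 - 2*B) = 20 + 10*B)
w = 54 (w = -6*(-9) = 54)
h(23) + 223*w = (20 + 10*23) + 223*54 = (20 + 230) + 12042 = 250 + 12042 = 12292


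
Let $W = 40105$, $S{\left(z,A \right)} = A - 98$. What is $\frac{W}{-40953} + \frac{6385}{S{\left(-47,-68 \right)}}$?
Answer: $- \frac{268142335}{6798198} \approx -39.443$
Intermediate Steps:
$S{\left(z,A \right)} = -98 + A$
$\frac{W}{-40953} + \frac{6385}{S{\left(-47,-68 \right)}} = \frac{40105}{-40953} + \frac{6385}{-98 - 68} = 40105 \left(- \frac{1}{40953}\right) + \frac{6385}{-166} = - \frac{40105}{40953} + 6385 \left(- \frac{1}{166}\right) = - \frac{40105}{40953} - \frac{6385}{166} = - \frac{268142335}{6798198}$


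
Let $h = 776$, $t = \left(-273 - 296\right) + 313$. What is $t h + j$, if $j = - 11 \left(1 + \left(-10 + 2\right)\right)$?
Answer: $-198579$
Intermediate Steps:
$t = -256$ ($t = -569 + 313 = -256$)
$j = 77$ ($j = - 11 \left(1 - 8\right) = \left(-11\right) \left(-7\right) = 77$)
$t h + j = \left(-256\right) 776 + 77 = -198656 + 77 = -198579$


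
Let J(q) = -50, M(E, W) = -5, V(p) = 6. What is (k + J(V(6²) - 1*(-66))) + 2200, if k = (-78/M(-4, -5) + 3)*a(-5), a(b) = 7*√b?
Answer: 2150 + 651*I*√5/5 ≈ 2150.0 + 291.14*I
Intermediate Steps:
k = 651*I*√5/5 (k = (-78/(-5) + 3)*(7*√(-5)) = (-78*(-⅕) + 3)*(7*(I*√5)) = (78/5 + 3)*(7*I*√5) = 93*(7*I*√5)/5 = 651*I*√5/5 ≈ 291.14*I)
(k + J(V(6²) - 1*(-66))) + 2200 = (651*I*√5/5 - 50) + 2200 = (-50 + 651*I*√5/5) + 2200 = 2150 + 651*I*√5/5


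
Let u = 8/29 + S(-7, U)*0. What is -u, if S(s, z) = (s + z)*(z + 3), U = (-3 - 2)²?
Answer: -8/29 ≈ -0.27586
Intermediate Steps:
U = 25 (U = (-5)² = 25)
S(s, z) = (3 + z)*(s + z) (S(s, z) = (s + z)*(3 + z) = (3 + z)*(s + z))
u = 8/29 (u = 8/29 + (25² + 3*(-7) + 3*25 - 7*25)*0 = 8*(1/29) + (625 - 21 + 75 - 175)*0 = 8/29 + 504*0 = 8/29 + 0 = 8/29 ≈ 0.27586)
-u = -1*8/29 = -8/29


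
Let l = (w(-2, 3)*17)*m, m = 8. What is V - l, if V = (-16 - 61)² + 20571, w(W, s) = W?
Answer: 26772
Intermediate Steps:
l = -272 (l = -2*17*8 = -34*8 = -272)
V = 26500 (V = (-77)² + 20571 = 5929 + 20571 = 26500)
V - l = 26500 - 1*(-272) = 26500 + 272 = 26772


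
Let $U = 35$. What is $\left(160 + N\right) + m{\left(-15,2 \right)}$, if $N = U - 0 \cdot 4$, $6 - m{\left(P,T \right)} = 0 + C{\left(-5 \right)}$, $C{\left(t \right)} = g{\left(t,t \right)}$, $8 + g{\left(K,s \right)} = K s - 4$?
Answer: $188$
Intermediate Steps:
$g{\left(K,s \right)} = -12 + K s$ ($g{\left(K,s \right)} = -8 + \left(K s - 4\right) = -8 + \left(-4 + K s\right) = -12 + K s$)
$C{\left(t \right)} = -12 + t^{2}$ ($C{\left(t \right)} = -12 + t t = -12 + t^{2}$)
$m{\left(P,T \right)} = -7$ ($m{\left(P,T \right)} = 6 - \left(0 - \left(12 - \left(-5\right)^{2}\right)\right) = 6 - \left(0 + \left(-12 + 25\right)\right) = 6 - \left(0 + 13\right) = 6 - 13 = -7$)
$N = 35$ ($N = 35 - 0 \cdot 4 = 35 - 0 = 35 + 0 = 35$)
$\left(160 + N\right) + m{\left(-15,2 \right)} = \left(160 + 35\right) - 7 = 195 - 7 = 188$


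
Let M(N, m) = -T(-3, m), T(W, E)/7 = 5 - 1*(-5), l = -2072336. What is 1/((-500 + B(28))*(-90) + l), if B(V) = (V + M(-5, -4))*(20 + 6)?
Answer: -1/1929056 ≈ -5.1839e-7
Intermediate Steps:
T(W, E) = 70 (T(W, E) = 7*(5 - 1*(-5)) = 7*(5 + 5) = 7*10 = 70)
M(N, m) = -70 (M(N, m) = -1*70 = -70)
B(V) = -1820 + 26*V (B(V) = (V - 70)*(20 + 6) = (-70 + V)*26 = -1820 + 26*V)
1/((-500 + B(28))*(-90) + l) = 1/((-500 + (-1820 + 26*28))*(-90) - 2072336) = 1/((-500 + (-1820 + 728))*(-90) - 2072336) = 1/((-500 - 1092)*(-90) - 2072336) = 1/(-1592*(-90) - 2072336) = 1/(143280 - 2072336) = 1/(-1929056) = -1/1929056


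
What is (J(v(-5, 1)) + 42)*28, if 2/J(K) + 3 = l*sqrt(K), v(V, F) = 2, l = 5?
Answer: 48384/41 + 280*sqrt(2)/41 ≈ 1189.8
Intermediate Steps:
J(K) = 2/(-3 + 5*sqrt(K))
(J(v(-5, 1)) + 42)*28 = (2/(-3 + 5*sqrt(2)) + 42)*28 = (42 + 2/(-3 + 5*sqrt(2)))*28 = 1176 + 56/(-3 + 5*sqrt(2))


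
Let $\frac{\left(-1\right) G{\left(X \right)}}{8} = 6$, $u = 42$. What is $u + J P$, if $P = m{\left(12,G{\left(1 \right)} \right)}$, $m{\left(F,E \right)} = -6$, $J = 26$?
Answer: $-114$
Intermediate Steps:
$G{\left(X \right)} = -48$ ($G{\left(X \right)} = \left(-8\right) 6 = -48$)
$P = -6$
$u + J P = 42 + 26 \left(-6\right) = 42 - 156 = -114$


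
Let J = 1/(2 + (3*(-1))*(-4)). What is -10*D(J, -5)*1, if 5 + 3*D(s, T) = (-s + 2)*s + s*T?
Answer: 1705/98 ≈ 17.398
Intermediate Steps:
J = 1/14 (J = 1/(2 - 3*(-4)) = 1/(2 + 12) = 1/14 ≈ 0.071429)
D(s, T) = -5/3 + T*s/3 + s*(2 - s)/3 (D(s, T) = -5/3 + ((-s + 2)*s + s*T)/3 = -5/3 + ((2 - s)*s + T*s)/3 = -5/3 + (s*(2 - s) + T*s)/3 = -5/3 + (T*s + s*(2 - s))/3 = -5/3 + (T*s/3 + s*(2 - s)/3) = -5/3 + T*s/3 + s*(2 - s)/3)
-10*D(J, -5)*1 = -10*(-5/3 - (1/14)²/3 + (⅔)*(1/14) + (⅓)*(-5)*(1/14))*1 = -10*(-5/3 - ⅓*1/196 + 1/21 - 5/42)*1 = -10*(-5/3 - 1/588 + 1/21 - 5/42)*1 = -10*(-341/196)*1 = (1705/98)*1 = 1705/98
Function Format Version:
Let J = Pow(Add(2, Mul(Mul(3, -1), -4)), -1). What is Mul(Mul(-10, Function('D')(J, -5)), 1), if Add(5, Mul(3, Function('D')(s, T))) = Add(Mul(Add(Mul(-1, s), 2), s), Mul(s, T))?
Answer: Rational(1705, 98) ≈ 17.398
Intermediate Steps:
J = Rational(1, 14) (J = Pow(Add(2, Mul(-3, -4)), -1) = Pow(Add(2, 12), -1) = Pow(14, -1) = Rational(1, 14) ≈ 0.071429)
Function('D')(s, T) = Add(Rational(-5, 3), Mul(Rational(1, 3), T, s), Mul(Rational(1, 3), s, Add(2, Mul(-1, s)))) (Function('D')(s, T) = Add(Rational(-5, 3), Mul(Rational(1, 3), Add(Mul(Add(Mul(-1, s), 2), s), Mul(s, T)))) = Add(Rational(-5, 3), Mul(Rational(1, 3), Add(Mul(Add(2, Mul(-1, s)), s), Mul(T, s)))) = Add(Rational(-5, 3), Mul(Rational(1, 3), Add(Mul(s, Add(2, Mul(-1, s))), Mul(T, s)))) = Add(Rational(-5, 3), Mul(Rational(1, 3), Add(Mul(T, s), Mul(s, Add(2, Mul(-1, s)))))) = Add(Rational(-5, 3), Add(Mul(Rational(1, 3), T, s), Mul(Rational(1, 3), s, Add(2, Mul(-1, s))))) = Add(Rational(-5, 3), Mul(Rational(1, 3), T, s), Mul(Rational(1, 3), s, Add(2, Mul(-1, s)))))
Mul(Mul(-10, Function('D')(J, -5)), 1) = Mul(Mul(-10, Add(Rational(-5, 3), Mul(Rational(-1, 3), Pow(Rational(1, 14), 2)), Mul(Rational(2, 3), Rational(1, 14)), Mul(Rational(1, 3), -5, Rational(1, 14)))), 1) = Mul(Mul(-10, Add(Rational(-5, 3), Mul(Rational(-1, 3), Rational(1, 196)), Rational(1, 21), Rational(-5, 42))), 1) = Mul(Mul(-10, Add(Rational(-5, 3), Rational(-1, 588), Rational(1, 21), Rational(-5, 42))), 1) = Mul(Mul(-10, Rational(-341, 196)), 1) = Mul(Rational(1705, 98), 1) = Rational(1705, 98)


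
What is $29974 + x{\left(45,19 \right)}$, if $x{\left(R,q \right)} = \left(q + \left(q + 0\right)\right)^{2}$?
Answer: $31418$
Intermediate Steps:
$x{\left(R,q \right)} = 4 q^{2}$ ($x{\left(R,q \right)} = \left(q + q\right)^{2} = \left(2 q\right)^{2} = 4 q^{2}$)
$29974 + x{\left(45,19 \right)} = 29974 + 4 \cdot 19^{2} = 29974 + 4 \cdot 361 = 29974 + 1444 = 31418$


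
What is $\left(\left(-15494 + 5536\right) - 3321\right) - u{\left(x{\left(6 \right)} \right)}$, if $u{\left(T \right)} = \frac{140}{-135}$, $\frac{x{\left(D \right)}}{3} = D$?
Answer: $- \frac{358505}{27} \approx -13278.0$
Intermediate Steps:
$x{\left(D \right)} = 3 D$
$u{\left(T \right)} = - \frac{28}{27}$ ($u{\left(T \right)} = 140 \left(- \frac{1}{135}\right) = - \frac{28}{27}$)
$\left(\left(-15494 + 5536\right) - 3321\right) - u{\left(x{\left(6 \right)} \right)} = \left(\left(-15494 + 5536\right) - 3321\right) - - \frac{28}{27} = \left(-9958 - 3321\right) + \frac{28}{27} = -13279 + \frac{28}{27} = - \frac{358505}{27}$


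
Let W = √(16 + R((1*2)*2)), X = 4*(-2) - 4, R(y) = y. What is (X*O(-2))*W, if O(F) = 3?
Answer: -72*√5 ≈ -161.00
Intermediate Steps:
X = -12 (X = -8 - 4 = -12)
W = 2*√5 (W = √(16 + (1*2)*2) = √(16 + 2*2) = √(16 + 4) = √20 = 2*√5 ≈ 4.4721)
(X*O(-2))*W = (-12*3)*(2*√5) = -72*√5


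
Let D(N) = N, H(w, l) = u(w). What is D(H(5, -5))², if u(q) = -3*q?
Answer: 225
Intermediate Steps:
H(w, l) = -3*w
D(H(5, -5))² = (-3*5)² = (-15)² = 225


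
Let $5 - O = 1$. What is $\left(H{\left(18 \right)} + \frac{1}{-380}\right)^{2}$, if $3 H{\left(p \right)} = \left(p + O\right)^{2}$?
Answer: $\frac{33825462889}{1299600} \approx 26028.0$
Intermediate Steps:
$O = 4$ ($O = 5 - 1 = 4$)
$H{\left(p \right)} = \frac{\left(4 + p\right)^{2}}{3}$ ($H{\left(p \right)} = \frac{\left(p + 4\right)^{2}}{3} = \frac{\left(4 + p\right)^{2}}{3}$)
$\left(H{\left(18 \right)} + \frac{1}{-380}\right)^{2} = \left(\frac{\left(4 + 18\right)^{2}}{3} + \frac{1}{-380}\right)^{2} = \left(\frac{22^{2}}{3} - \frac{1}{380}\right)^{2} = \left(\frac{1}{3} \cdot 484 - \frac{1}{380}\right)^{2} = \left(\frac{484}{3} - \frac{1}{380}\right)^{2} = \left(\frac{183917}{1140}\right)^{2} = \frac{33825462889}{1299600}$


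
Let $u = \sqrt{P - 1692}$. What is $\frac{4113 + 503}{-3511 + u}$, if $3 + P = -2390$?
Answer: $- \frac{8103388}{6165603} - \frac{2308 i \sqrt{4085}}{6165603} \approx -1.3143 - 0.023925 i$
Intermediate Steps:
$P = -2393$ ($P = -3 - 2390 = -2393$)
$u = i \sqrt{4085}$ ($u = \sqrt{-2393 - 1692} = \sqrt{-4085} = i \sqrt{4085} \approx 63.914 i$)
$\frac{4113 + 503}{-3511 + u} = \frac{4113 + 503}{-3511 + i \sqrt{4085}} = \frac{4616}{-3511 + i \sqrt{4085}}$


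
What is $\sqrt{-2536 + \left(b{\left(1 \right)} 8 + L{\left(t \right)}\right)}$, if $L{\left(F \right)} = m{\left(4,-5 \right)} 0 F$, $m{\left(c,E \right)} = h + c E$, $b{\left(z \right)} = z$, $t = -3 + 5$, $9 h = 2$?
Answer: $4 i \sqrt{158} \approx 50.279 i$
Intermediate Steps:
$h = \frac{2}{9}$ ($h = \frac{1}{9} \cdot 2 = \frac{2}{9} \approx 0.22222$)
$t = 2$
$m{\left(c,E \right)} = \frac{2}{9} + E c$ ($m{\left(c,E \right)} = \frac{2}{9} + c E = \frac{2}{9} + E c$)
$L{\left(F \right)} = 0$ ($L{\left(F \right)} = \left(\frac{2}{9} - 20\right) 0 F = \left(- \frac{178}{9}\right) 0 F = 0 F = 0$)
$\sqrt{-2536 + \left(b{\left(1 \right)} 8 + L{\left(t \right)}\right)} = \sqrt{-2536 + \left(1 \cdot 8 + 0\right)} = \sqrt{-2536 + \left(8 + 0\right)} = \sqrt{-2536 + 8} = \sqrt{-2528} = 4 i \sqrt{158}$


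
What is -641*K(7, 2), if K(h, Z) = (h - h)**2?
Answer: 0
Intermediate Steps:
K(h, Z) = 0 (K(h, Z) = 0**2 = 0)
-641*K(7, 2) = -641*0 = 0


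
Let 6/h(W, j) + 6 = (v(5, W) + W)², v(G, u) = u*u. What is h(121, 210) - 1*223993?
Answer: -24405900747764/108958319 ≈ -2.2399e+5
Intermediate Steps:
v(G, u) = u²
h(W, j) = 6/(-6 + (W + W²)²) (h(W, j) = 6/(-6 + (W² + W)²) = 6/(-6 + (W + W²)²))
h(121, 210) - 1*223993 = 6/(-6 + 121²*(1 + 121)²) - 1*223993 = 6/(-6 + 14641*122²) - 223993 = 6/(-6 + 14641*14884) - 223993 = 6/(-6 + 217916644) - 223993 = 6/217916638 - 223993 = 6*(1/217916638) - 223993 = 3/108958319 - 223993 = -24405900747764/108958319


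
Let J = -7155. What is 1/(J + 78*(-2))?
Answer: -1/7311 ≈ -0.00013678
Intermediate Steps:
1/(J + 78*(-2)) = 1/(-7155 + 78*(-2)) = 1/(-7155 - 156) = 1/(-7311) = -1/7311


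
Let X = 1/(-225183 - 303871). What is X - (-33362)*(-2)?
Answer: -35300599097/529054 ≈ -66724.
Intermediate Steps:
X = -1/529054 (X = 1/(-529054) = -1/529054 ≈ -1.8902e-6)
X - (-33362)*(-2) = -1/529054 - (-33362)*(-2) = -1/529054 - 1*66724 = -1/529054 - 66724 = -35300599097/529054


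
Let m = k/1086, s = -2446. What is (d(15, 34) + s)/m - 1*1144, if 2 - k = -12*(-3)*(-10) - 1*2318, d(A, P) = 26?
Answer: -142351/67 ≈ -2124.6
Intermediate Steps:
k = 2680 (k = 2 - (-12*(-3)*(-10) - 1*2318) = 2 - (36*(-10) - 2318) = 2 - (-360 - 2318) = 2 - 1*(-2678) = 2 + 2678 = 2680)
m = 1340/543 (m = 2680/1086 = 2680*(1/1086) = 1340/543 ≈ 2.4678)
(d(15, 34) + s)/m - 1*1144 = (26 - 2446)/(1340/543) - 1*1144 = -2420*543/1340 - 1144 = -65703/67 - 1144 = -142351/67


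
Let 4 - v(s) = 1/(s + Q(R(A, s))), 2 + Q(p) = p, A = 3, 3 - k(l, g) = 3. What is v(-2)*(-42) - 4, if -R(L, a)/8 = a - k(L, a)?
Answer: -337/2 ≈ -168.50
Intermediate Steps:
k(l, g) = 0 (k(l, g) = 3 - 1*3 = 3 - 3 = 0)
R(L, a) = -8*a (R(L, a) = -8*(a - 1*0) = -8*(a + 0) = -8*a)
Q(p) = -2 + p
v(s) = 4 - 1/(-2 - 7*s) (v(s) = 4 - 1/(s + (-2 - 8*s)) = 4 - 1/(-2 - 7*s))
v(-2)*(-42) - 4 = ((9 + 28*(-2))/(2 + 7*(-2)))*(-42) - 4 = ((9 - 56)/(2 - 14))*(-42) - 4 = (-47/(-12))*(-42) - 4 = -1/12*(-47)*(-42) - 4 = (47/12)*(-42) - 4 = -329/2 - 4 = -337/2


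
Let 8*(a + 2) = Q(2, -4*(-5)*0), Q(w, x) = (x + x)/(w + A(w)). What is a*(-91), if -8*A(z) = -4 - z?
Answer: 182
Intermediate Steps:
A(z) = ½ + z/8 (A(z) = -(-4 - z)/8 = ½ + z/8)
Q(w, x) = 2*x/(½ + 9*w/8) (Q(w, x) = (x + x)/(w + (½ + w/8)) = (2*x)/(½ + 9*w/8) = 2*x/(½ + 9*w/8))
a = -2 (a = -2 + (16*(-4*(-5)*0)/(4 + 9*2))/8 = -2 + (16*(20*0)/(4 + 18))/8 = -2 + (16*0/22)/8 = -2 + (16*0*(1/22))/8 = -2 + (⅛)*0 = -2 + 0 = -2)
a*(-91) = -2*(-91) = 182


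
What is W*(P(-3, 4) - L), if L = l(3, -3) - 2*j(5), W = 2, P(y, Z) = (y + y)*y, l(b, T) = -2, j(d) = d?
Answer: 60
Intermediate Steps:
P(y, Z) = 2*y**2 (P(y, Z) = (2*y)*y = 2*y**2)
L = -12 (L = -2 - 2*5 = -2 - 10 = -12)
W*(P(-3, 4) - L) = 2*(2*(-3)**2 - 1*(-12)) = 2*(2*9 + 12) = 2*(18 + 12) = 2*30 = 60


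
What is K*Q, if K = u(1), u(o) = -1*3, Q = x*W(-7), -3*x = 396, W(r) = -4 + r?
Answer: -4356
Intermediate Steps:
x = -132 (x = -⅓*396 = -132)
Q = 1452 (Q = -132*(-4 - 7) = -132*(-11) = 1452)
u(o) = -3
K = -3
K*Q = -3*1452 = -4356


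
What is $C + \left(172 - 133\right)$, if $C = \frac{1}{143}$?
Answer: $\frac{5578}{143} \approx 39.007$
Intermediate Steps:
$C = \frac{1}{143} \approx 0.006993$
$C + \left(172 - 133\right) = \frac{1}{143} + \left(172 - 133\right) = \frac{1}{143} + 39 = \frac{5578}{143}$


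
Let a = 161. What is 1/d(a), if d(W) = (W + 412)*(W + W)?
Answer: 1/184506 ≈ 5.4199e-6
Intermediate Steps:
d(W) = 2*W*(412 + W) (d(W) = (412 + W)*(2*W) = 2*W*(412 + W))
1/d(a) = 1/(2*161*(412 + 161)) = 1/(2*161*573) = 1/184506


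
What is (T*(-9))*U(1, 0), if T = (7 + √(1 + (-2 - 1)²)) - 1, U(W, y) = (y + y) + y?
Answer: 0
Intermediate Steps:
U(W, y) = 3*y (U(W, y) = 2*y + y = 3*y)
T = 6 + √10 (T = (7 + √(1 + (-3)²)) - 1 = (7 + √(1 + 9)) - 1 = (7 + √10) - 1 = 6 + √10 ≈ 9.1623)
(T*(-9))*U(1, 0) = ((6 + √10)*(-9))*(3*0) = (-54 - 9*√10)*0 = 0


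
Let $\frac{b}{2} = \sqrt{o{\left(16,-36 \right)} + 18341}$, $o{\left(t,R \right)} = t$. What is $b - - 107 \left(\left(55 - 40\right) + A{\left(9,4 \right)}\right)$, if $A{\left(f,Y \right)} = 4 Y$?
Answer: $3317 + 2 \sqrt{18357} \approx 3588.0$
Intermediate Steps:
$b = 2 \sqrt{18357}$ ($b = 2 \sqrt{16 + 18341} = 2 \sqrt{18357} \approx 270.98$)
$b - - 107 \left(\left(55 - 40\right) + A{\left(9,4 \right)}\right) = 2 \sqrt{18357} - - 107 \left(\left(55 - 40\right) + 4 \cdot 4\right) = 2 \sqrt{18357} - - 107 \left(\left(55 - 40\right) + 16\right) = 2 \sqrt{18357} - - 107 \left(15 + 16\right) = 2 \sqrt{18357} - \left(-107\right) 31 = 2 \sqrt{18357} - -3317 = 2 \sqrt{18357} + 3317 = 3317 + 2 \sqrt{18357}$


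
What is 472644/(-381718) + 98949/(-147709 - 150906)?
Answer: -89454601221/56993360285 ≈ -1.5696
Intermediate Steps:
472644/(-381718) + 98949/(-147709 - 150906) = 472644*(-1/381718) + 98949/(-298615) = -236322/190859 + 98949*(-1/298615) = -236322/190859 - 98949/298615 = -89454601221/56993360285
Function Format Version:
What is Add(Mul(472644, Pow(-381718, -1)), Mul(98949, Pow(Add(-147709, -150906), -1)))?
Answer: Rational(-89454601221, 56993360285) ≈ -1.5696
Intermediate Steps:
Add(Mul(472644, Pow(-381718, -1)), Mul(98949, Pow(Add(-147709, -150906), -1))) = Add(Mul(472644, Rational(-1, 381718)), Mul(98949, Pow(-298615, -1))) = Add(Rational(-236322, 190859), Mul(98949, Rational(-1, 298615))) = Add(Rational(-236322, 190859), Rational(-98949, 298615)) = Rational(-89454601221, 56993360285)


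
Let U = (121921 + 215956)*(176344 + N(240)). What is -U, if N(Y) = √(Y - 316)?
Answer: -59582581688 - 675754*I*√19 ≈ -5.9583e+10 - 2.9455e+6*I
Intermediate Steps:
N(Y) = √(-316 + Y)
U = 59582581688 + 675754*I*√19 (U = (121921 + 215956)*(176344 + √(-316 + 240)) = 337877*(176344 + √(-76)) = 337877*(176344 + 2*I*√19) = 59582581688 + 675754*I*√19 ≈ 5.9583e+10 + 2.9455e+6*I)
-U = -(59582581688 + 675754*I*√19) = -59582581688 - 675754*I*√19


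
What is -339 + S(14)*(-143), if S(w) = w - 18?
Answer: 233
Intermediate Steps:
S(w) = -18 + w
-339 + S(14)*(-143) = -339 + (-18 + 14)*(-143) = -339 - 4*(-143) = -339 + 572 = 233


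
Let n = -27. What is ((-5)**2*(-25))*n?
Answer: 16875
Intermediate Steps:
((-5)**2*(-25))*n = ((-5)**2*(-25))*(-27) = (25*(-25))*(-27) = -625*(-27) = 16875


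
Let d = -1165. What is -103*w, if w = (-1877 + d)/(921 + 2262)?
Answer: 104442/1061 ≈ 98.437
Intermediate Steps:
w = -1014/1061 (w = (-1877 - 1165)/(921 + 2262) = -3042/3183 = -3042*1/3183 = -1014/1061 ≈ -0.95570)
-103*w = -103*(-1014/1061) = 104442/1061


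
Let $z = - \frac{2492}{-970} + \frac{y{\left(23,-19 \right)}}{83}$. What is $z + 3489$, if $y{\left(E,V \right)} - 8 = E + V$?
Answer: $\frac{140558933}{40255} \approx 3491.7$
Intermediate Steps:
$y{\left(E,V \right)} = 8 + E + V$ ($y{\left(E,V \right)} = 8 + \left(E + V\right) = 8 + E + V$)
$z = \frac{109238}{40255}$ ($z = - \frac{2492}{-970} + \frac{8 + 23 - 19}{83} = \left(-2492\right) \left(- \frac{1}{970}\right) + 12 \cdot \frac{1}{83} = \frac{1246}{485} + \frac{12}{83} = \frac{109238}{40255} \approx 2.7136$)
$z + 3489 = \frac{109238}{40255} + 3489 = \frac{140558933}{40255}$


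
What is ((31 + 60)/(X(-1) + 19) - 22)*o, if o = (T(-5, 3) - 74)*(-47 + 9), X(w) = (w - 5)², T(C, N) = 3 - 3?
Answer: -3146628/55 ≈ -57211.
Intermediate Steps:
T(C, N) = 0
X(w) = (-5 + w)²
o = 2812 (o = (0 - 74)*(-47 + 9) = -74*(-38) = 2812)
((31 + 60)/(X(-1) + 19) - 22)*o = ((31 + 60)/((-5 - 1)² + 19) - 22)*2812 = (91/((-6)² + 19) - 22)*2812 = (91/(36 + 19) - 22)*2812 = (91/55 - 22)*2812 = -1119/55*2812 = -3146628/55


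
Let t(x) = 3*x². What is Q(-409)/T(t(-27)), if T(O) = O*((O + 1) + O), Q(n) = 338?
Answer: 338/9568125 ≈ 3.5326e-5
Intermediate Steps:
T(O) = O*(1 + 2*O) (T(O) = O*((1 + O) + O) = O*(1 + 2*O))
Q(-409)/T(t(-27)) = 338/(((3*(-27)²)*(1 + 2*(3*(-27)²)))) = 338/(((3*729)*(1 + 2*(3*729)))) = 338/((2187*(1 + 2*2187))) = 338/((2187*(1 + 4374))) = 338/((2187*4375)) = 338/9568125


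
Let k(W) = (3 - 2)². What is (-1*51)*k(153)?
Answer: -51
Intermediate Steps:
k(W) = 1 (k(W) = 1² = 1)
(-1*51)*k(153) = -1*51*1 = -51*1 = -51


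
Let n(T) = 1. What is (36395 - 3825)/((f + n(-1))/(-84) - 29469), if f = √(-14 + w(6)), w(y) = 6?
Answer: -2257463048120/2042530102539 + 1823920*I*√2/2042530102539 ≈ -1.1052 + 1.2629e-6*I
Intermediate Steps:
f = 2*I*√2 (f = √(-14 + 6) = √(-8) = 2*I*√2 ≈ 2.8284*I)
(36395 - 3825)/((f + n(-1))/(-84) - 29469) = (36395 - 3825)/((2*I*√2 + 1)/(-84) - 29469) = 32570/(-(1 + 2*I*√2)/84 - 29469) = 32570/((-1/84 - I*√2/42) - 29469) = 32570/(-2475397/84 - I*√2/42)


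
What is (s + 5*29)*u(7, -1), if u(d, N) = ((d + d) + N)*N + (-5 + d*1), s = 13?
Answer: -1738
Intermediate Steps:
u(d, N) = -5 + d + N*(N + 2*d) (u(d, N) = (2*d + N)*N + (-5 + d) = (N + 2*d)*N + (-5 + d) = N*(N + 2*d) + (-5 + d) = -5 + d + N*(N + 2*d))
(s + 5*29)*u(7, -1) = (13 + 5*29)*(-5 + 7 + (-1)² + 2*(-1)*7) = (13 + 145)*(-5 + 7 + 1 - 14) = 158*(-11) = -1738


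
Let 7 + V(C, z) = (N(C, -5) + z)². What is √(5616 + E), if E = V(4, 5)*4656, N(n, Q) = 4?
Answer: 4*√21885 ≈ 591.74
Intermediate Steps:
V(C, z) = -7 + (4 + z)²
E = 344544 (E = (-7 + (4 + 5)²)*4656 = (-7 + 9²)*4656 = (-7 + 81)*4656 = 74*4656 = 344544)
√(5616 + E) = √(5616 + 344544) = √350160 = 4*√21885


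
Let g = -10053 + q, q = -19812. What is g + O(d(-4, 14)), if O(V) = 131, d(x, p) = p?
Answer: -29734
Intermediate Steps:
g = -29865 (g = -10053 - 19812 = -29865)
g + O(d(-4, 14)) = -29865 + 131 = -29734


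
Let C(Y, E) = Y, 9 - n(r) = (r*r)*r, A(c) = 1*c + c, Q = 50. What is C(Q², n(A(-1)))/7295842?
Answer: 1250/3647921 ≈ 0.00034266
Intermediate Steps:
A(c) = 2*c (A(c) = c + c = 2*c)
n(r) = 9 - r³ (n(r) = 9 - r*r*r = 9 - r²*r = 9 - r³)
C(Q², n(A(-1)))/7295842 = 50²/7295842 = 2500*(1/7295842) = 1250/3647921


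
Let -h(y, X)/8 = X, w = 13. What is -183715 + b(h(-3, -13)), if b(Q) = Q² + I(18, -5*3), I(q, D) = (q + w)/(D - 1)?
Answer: -2766415/16 ≈ -1.7290e+5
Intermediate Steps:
I(q, D) = (13 + q)/(-1 + D) (I(q, D) = (q + 13)/(D - 1) = (13 + q)/(-1 + D))
h(y, X) = -8*X
b(Q) = -31/16 + Q² (b(Q) = Q² + (13 + 18)/(-1 - 5*3) = Q² + 31/(-1 - 15) = Q² + 31/(-16) = Q² - 1/16*31 = Q² - 31/16 = -31/16 + Q²)
-183715 + b(h(-3, -13)) = -183715 + (-31/16 + (-8*(-13))²) = -183715 + (-31/16 + 104²) = -183715 + (-31/16 + 10816) = -183715 + 173025/16 = -2766415/16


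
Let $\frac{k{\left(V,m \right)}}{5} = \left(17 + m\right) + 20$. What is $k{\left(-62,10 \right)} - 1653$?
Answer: $-1418$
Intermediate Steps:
$k{\left(V,m \right)} = 185 + 5 m$ ($k{\left(V,m \right)} = 5 \left(\left(17 + m\right) + 20\right) = 5 \left(37 + m\right) = 185 + 5 m$)
$k{\left(-62,10 \right)} - 1653 = \left(185 + 5 \cdot 10\right) - 1653 = \left(185 + 50\right) - 1653 = 235 - 1653 = -1418$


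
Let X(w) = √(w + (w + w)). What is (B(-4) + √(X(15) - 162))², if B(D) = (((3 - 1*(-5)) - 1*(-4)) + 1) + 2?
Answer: (15 + I*√3*√(54 - √5))² ≈ 69.708 + 373.85*I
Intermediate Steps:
X(w) = √3*√w (X(w) = √(w + 2*w) = √(3*w) = √3*√w)
B(D) = 15 (B(D) = (((3 + 5) + 4) + 1) + 2 = ((8 + 4) + 1) + 2 = (12 + 1) + 2 = 13 + 2 = 15)
(B(-4) + √(X(15) - 162))² = (15 + √(√3*√15 - 162))² = (15 + √(3*√5 - 162))² = (15 + √(-162 + 3*√5))²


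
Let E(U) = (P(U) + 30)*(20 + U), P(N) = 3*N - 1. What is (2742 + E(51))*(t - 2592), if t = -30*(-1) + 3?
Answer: -40084176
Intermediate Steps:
P(N) = -1 + 3*N
t = 33 (t = 30 + 3 = 33)
E(U) = (20 + U)*(29 + 3*U) (E(U) = ((-1 + 3*U) + 30)*(20 + U) = (29 + 3*U)*(20 + U) = (20 + U)*(29 + 3*U))
(2742 + E(51))*(t - 2592) = (2742 + (580 + 3*51² + 89*51))*(33 - 2592) = (2742 + (580 + 3*2601 + 4539))*(-2559) = (2742 + (580 + 7803 + 4539))*(-2559) = (2742 + 12922)*(-2559) = 15664*(-2559) = -40084176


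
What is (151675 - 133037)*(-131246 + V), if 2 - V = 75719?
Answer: -3857376394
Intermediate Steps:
V = -75717 (V = 2 - 1*75719 = 2 - 75719 = -75717)
(151675 - 133037)*(-131246 + V) = (151675 - 133037)*(-131246 - 75717) = 18638*(-206963) = -3857376394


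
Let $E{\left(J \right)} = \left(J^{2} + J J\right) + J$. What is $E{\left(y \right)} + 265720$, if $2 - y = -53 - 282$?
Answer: $493195$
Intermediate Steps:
$y = 337$ ($y = 2 - \left(-53 - 282\right) = 2 - -335 = 2 + 335 = 337$)
$E{\left(J \right)} = J + 2 J^{2}$ ($E{\left(J \right)} = \left(J^{2} + J^{2}\right) + J = 2 J^{2} + J = J + 2 J^{2}$)
$E{\left(y \right)} + 265720 = 337 \left(1 + 2 \cdot 337\right) + 265720 = 337 \left(1 + 674\right) + 265720 = 337 \cdot 675 + 265720 = 227475 + 265720 = 493195$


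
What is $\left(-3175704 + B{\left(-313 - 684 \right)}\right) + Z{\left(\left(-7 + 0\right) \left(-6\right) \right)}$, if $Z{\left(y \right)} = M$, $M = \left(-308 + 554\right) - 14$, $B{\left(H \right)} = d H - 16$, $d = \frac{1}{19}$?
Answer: $- \frac{60335269}{19} \approx -3.1755 \cdot 10^{6}$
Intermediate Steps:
$d = \frac{1}{19} \approx 0.052632$
$B{\left(H \right)} = -16 + \frac{H}{19}$ ($B{\left(H \right)} = \frac{H}{19} - 16 = -16 + \frac{H}{19}$)
$M = 232$ ($M = 246 - 14 = 232$)
$Z{\left(y \right)} = 232$
$\left(-3175704 + B{\left(-313 - 684 \right)}\right) + Z{\left(\left(-7 + 0\right) \left(-6\right) \right)} = \left(-3175704 + \left(-16 + \frac{-313 - 684}{19}\right)\right) + 232 = \left(-3175704 + \left(-16 + \frac{1}{19} \left(-997\right)\right)\right) + 232 = \left(-3175704 - \frac{1301}{19}\right) + 232 = - \frac{60339677}{19} + 232 = - \frac{60335269}{19}$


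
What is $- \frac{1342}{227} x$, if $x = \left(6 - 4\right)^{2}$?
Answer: $- \frac{5368}{227} \approx -23.648$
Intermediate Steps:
$x = 4$ ($x = 2^{2} = 4$)
$- \frac{1342}{227} x = - \frac{1342}{227} \cdot 4 = \left(-1342\right) \frac{1}{227} \cdot 4 = \left(- \frac{1342}{227}\right) 4 = - \frac{5368}{227}$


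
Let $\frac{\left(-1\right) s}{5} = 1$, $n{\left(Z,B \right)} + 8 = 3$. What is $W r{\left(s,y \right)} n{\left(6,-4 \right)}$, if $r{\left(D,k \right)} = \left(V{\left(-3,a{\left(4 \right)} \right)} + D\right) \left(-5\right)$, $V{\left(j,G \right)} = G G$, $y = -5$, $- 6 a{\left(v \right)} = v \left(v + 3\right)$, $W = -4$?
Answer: $- \frac{15100}{9} \approx -1677.8$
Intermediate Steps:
$n{\left(Z,B \right)} = -5$ ($n{\left(Z,B \right)} = -8 + 3 = -5$)
$a{\left(v \right)} = - \frac{v \left(3 + v\right)}{6}$ ($a{\left(v \right)} = - \frac{v \left(v + 3\right)}{6} = - \frac{v \left(3 + v\right)}{6}$)
$V{\left(j,G \right)} = G^{2}$
$s = -5$ ($s = \left(-5\right) 1 = -5$)
$r{\left(D,k \right)} = - \frac{980}{9} - 5 D$ ($r{\left(D,k \right)} = \left(\left(\left(- \frac{1}{6}\right) 4 \left(3 + 4\right)\right)^{2} + D\right) \left(-5\right) = \left(\left(\left(- \frac{1}{6}\right) 4 \cdot 7\right)^{2} + D\right) \left(-5\right) = \left(\left(- \frac{14}{3}\right)^{2} + D\right) \left(-5\right) = \left(\frac{196}{9} + D\right) \left(-5\right) = - \frac{980}{9} - 5 D$)
$W r{\left(s,y \right)} n{\left(6,-4 \right)} = - 4 \left(- \frac{980}{9} - -25\right) \left(-5\right) = - 4 \left(- \frac{980}{9} + 25\right) \left(-5\right) = \left(-4\right) \left(- \frac{755}{9}\right) \left(-5\right) = \frac{3020}{9} \left(-5\right) = - \frac{15100}{9}$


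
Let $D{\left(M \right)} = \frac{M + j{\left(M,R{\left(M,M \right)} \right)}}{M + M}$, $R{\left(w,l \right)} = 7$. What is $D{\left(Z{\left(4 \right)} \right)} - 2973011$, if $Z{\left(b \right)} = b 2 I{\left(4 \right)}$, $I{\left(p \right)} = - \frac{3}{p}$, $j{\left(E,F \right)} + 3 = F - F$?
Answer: $- \frac{11892041}{4} \approx -2.973 \cdot 10^{6}$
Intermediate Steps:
$j{\left(E,F \right)} = -3$ ($j{\left(E,F \right)} = -3 + \left(F - F\right) = -3 + 0 = -3$)
$Z{\left(b \right)} = - \frac{3 b}{2}$ ($Z{\left(b \right)} = b 2 \left(- \frac{3}{4}\right) = 2 b \left(\left(-3\right) \frac{1}{4}\right) = 2 b \left(- \frac{3}{4}\right) = - \frac{3 b}{2}$)
$D{\left(M \right)} = \frac{-3 + M}{2 M}$ ($D{\left(M \right)} = \frac{M - 3}{M + M} = \frac{-3 + M}{2 M}$)
$D{\left(Z{\left(4 \right)} \right)} - 2973011 = \frac{-3 - 6}{2 \left(\left(- \frac{3}{2}\right) 4\right)} - 2973011 = \frac{-3 - 6}{2 \left(-6\right)} - 2973011 = \frac{1}{2} \left(- \frac{1}{6}\right) \left(-9\right) - 2973011 = \frac{3}{4} - 2973011 = - \frac{11892041}{4}$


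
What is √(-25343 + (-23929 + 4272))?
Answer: 150*I*√2 ≈ 212.13*I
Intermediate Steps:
√(-25343 + (-23929 + 4272)) = √(-25343 - 19657) = √(-45000) = 150*I*√2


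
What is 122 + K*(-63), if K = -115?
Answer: 7367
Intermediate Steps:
122 + K*(-63) = 122 - 115*(-63) = 122 + 7245 = 7367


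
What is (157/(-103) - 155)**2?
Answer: 259918884/10609 ≈ 24500.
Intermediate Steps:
(157/(-103) - 155)**2 = (157*(-1/103) - 155)**2 = (-157/103 - 155)**2 = (-16122/103)**2 = 259918884/10609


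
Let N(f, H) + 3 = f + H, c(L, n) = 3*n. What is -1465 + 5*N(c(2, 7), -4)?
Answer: -1395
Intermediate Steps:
N(f, H) = -3 + H + f (N(f, H) = -3 + (f + H) = -3 + (H + f) = -3 + H + f)
-1465 + 5*N(c(2, 7), -4) = -1465 + 5*(-3 - 4 + 3*7) = -1465 + 5*(-3 - 4 + 21) = -1465 + 5*14 = -1465 + 70 = -1395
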